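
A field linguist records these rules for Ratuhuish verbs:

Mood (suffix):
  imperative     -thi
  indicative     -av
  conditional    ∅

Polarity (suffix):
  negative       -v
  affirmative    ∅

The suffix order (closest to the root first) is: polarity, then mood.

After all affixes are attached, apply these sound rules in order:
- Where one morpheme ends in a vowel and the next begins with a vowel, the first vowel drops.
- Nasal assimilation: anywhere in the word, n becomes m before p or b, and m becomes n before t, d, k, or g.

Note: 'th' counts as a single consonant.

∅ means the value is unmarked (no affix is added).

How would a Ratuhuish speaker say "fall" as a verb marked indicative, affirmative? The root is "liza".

polarity = affirmative: zero marking, form stays liza.
Attach mood indicative -av → lizaav.
Apply vowel deletion: lizaav → lizav.
Nasal assimilation: no change.

lizav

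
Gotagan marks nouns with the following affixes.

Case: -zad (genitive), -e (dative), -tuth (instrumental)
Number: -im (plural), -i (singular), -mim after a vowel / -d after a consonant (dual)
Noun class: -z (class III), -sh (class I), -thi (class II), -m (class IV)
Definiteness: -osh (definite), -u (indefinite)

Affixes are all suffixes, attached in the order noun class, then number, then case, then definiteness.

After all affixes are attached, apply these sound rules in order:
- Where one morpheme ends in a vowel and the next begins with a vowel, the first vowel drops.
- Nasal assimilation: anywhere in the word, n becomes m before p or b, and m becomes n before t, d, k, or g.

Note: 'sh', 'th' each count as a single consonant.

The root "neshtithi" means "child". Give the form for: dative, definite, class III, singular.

neshtithizosh

Attach noun class class III -z → neshtithiz.
Attach number singular -i → neshtithizi.
Attach case dative -e → neshtithizie.
Attach definiteness definite -osh → neshtithizieosh.
Apply vowel deletion: neshtithizieosh → neshtithizosh.
Nasal assimilation: no change.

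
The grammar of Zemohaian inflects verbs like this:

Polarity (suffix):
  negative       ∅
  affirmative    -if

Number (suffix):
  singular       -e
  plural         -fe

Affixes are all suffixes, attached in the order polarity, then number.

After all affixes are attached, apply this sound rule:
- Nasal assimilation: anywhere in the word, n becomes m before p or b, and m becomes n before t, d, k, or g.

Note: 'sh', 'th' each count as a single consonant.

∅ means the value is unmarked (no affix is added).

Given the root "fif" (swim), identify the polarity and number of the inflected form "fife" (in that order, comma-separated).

negative, singular

Segment: fif-e.
polarity: ∅ → negative.
number: -e → singular.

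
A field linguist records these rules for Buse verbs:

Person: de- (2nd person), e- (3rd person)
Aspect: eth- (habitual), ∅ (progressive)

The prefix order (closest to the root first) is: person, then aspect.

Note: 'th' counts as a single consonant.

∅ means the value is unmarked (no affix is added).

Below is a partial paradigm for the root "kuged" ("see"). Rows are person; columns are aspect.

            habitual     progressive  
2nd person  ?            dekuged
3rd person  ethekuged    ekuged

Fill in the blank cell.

ethdekuged

Attach person 2nd person de- → dekuged.
Attach aspect habitual eth- → ethdekuged.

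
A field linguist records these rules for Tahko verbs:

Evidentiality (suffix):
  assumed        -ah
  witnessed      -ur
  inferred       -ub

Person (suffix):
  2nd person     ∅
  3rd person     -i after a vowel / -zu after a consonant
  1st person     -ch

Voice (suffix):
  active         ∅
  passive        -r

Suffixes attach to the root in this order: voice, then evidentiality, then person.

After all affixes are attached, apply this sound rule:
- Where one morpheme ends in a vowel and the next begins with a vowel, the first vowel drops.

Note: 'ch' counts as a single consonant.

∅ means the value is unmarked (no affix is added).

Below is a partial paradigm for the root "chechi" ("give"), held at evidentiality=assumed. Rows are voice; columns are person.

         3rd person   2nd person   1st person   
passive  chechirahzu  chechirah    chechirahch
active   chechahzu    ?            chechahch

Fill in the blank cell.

voice = active: zero marking, form stays chechi.
Attach evidentiality assumed -ah → chechiah.
person = 2nd person: zero marking, form stays chechiah.
Apply vowel deletion: chechiah → chechah.

chechah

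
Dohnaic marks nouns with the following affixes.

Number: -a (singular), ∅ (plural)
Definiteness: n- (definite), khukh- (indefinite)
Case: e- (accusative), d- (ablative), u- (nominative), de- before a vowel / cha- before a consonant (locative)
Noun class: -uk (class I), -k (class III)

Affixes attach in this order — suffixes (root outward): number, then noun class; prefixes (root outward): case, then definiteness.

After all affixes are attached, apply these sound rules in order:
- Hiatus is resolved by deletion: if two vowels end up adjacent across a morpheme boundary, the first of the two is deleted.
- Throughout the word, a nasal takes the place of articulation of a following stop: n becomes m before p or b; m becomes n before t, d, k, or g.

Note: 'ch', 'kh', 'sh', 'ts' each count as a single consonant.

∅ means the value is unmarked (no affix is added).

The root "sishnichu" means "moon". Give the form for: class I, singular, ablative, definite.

ndsishnichuk

Attach number singular -a → sishnichua.
Attach case ablative d- → dsishnichua.
Attach noun class class I -uk → dsishnichuauk.
Attach definiteness definite n- → ndsishnichuauk.
Apply vowel deletion: ndsishnichuauk → ndsishnichuk.
Nasal assimilation: no change.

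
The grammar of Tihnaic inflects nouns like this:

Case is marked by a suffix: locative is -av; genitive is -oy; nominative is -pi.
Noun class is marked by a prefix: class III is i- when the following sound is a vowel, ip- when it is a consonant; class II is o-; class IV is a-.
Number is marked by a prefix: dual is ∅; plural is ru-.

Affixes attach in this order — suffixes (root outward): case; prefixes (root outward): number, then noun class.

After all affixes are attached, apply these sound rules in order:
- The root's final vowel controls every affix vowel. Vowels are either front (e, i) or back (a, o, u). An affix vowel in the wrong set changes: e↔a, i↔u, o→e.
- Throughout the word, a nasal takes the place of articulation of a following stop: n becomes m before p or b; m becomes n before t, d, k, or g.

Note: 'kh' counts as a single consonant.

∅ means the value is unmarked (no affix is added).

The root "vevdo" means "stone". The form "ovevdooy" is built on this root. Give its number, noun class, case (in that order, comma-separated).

dual, class II, genitive

Segment: o-vevdo-oy.
number: ∅ → dual.
noun class: o- → class II.
case: -oy → genitive.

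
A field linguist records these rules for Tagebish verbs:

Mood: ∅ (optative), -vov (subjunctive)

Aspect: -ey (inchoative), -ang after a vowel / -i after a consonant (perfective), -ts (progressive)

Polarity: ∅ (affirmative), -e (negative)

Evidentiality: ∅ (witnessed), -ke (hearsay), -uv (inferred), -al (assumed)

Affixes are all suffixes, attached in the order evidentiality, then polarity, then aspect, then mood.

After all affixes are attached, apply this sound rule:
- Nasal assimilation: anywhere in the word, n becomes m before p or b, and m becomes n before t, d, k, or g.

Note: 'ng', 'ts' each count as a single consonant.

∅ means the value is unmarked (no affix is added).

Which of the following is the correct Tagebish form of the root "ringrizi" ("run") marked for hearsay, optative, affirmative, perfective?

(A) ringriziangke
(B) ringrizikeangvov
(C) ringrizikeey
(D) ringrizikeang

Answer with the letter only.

D

Attach evidentiality hearsay -ke → ringrizike.
polarity = affirmative: zero marking, form stays ringrizike.
Attach aspect perfective -ang (after vowel 'e') → ringrizikeang.
mood = optative: zero marking, form stays ringrizikeang.
Nasal assimilation: no change.
So the correct form is ringrizikeang, option (D).
(C) ringrizikeey is wrong: it uses inchoative instead of perfective for aspect.
(B) ringrizikeangvov is wrong: it uses subjunctive instead of optative for mood.
(A) ringriziangke is wrong: it has the affixes in the wrong order.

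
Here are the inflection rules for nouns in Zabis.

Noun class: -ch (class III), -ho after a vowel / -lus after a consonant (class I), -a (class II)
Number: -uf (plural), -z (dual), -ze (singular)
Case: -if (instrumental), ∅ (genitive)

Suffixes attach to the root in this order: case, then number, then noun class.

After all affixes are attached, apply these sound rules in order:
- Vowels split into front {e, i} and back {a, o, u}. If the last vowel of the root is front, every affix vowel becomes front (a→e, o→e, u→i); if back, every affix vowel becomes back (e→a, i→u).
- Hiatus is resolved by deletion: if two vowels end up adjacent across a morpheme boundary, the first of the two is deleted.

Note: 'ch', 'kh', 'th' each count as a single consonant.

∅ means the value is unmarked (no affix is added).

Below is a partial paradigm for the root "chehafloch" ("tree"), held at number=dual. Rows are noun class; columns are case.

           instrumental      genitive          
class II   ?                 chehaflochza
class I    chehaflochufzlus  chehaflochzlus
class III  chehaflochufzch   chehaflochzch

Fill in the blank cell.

chehaflochufza

Attach case instrumental -if → chehaflochif.
Attach number dual -z → chehaflochifz.
Attach noun class class II -a → chehaflochifza.
Apply vowel harmony: chehaflochifza → chehaflochufza.
Vowel deletion: no change.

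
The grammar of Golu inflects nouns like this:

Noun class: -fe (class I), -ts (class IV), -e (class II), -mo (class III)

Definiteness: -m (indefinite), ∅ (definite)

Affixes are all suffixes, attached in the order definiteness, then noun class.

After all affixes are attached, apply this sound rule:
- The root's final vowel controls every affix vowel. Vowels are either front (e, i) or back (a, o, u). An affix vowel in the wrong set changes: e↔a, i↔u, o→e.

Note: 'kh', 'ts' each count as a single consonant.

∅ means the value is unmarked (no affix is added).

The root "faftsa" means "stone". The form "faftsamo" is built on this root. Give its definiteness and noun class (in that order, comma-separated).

Segment: faftsa-mo.
definiteness: ∅ → definite.
noun class: -mo → class III.

definite, class III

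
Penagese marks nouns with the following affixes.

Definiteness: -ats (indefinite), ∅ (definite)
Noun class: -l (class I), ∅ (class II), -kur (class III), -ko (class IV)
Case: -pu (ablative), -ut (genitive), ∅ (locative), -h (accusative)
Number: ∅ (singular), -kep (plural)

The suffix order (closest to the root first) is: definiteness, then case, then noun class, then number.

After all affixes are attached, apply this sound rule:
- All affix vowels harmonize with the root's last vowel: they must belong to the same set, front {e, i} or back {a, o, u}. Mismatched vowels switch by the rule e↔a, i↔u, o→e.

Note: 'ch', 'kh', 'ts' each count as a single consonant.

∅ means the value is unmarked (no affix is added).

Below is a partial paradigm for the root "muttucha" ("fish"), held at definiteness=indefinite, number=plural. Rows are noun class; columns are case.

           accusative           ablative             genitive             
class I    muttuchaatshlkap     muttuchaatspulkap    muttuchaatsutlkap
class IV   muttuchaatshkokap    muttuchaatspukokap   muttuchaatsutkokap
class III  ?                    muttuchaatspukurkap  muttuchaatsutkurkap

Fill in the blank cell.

Attach definiteness indefinite -ats → muttuchaats.
Attach case accusative -h → muttuchaatsh.
Attach noun class class III -kur → muttuchaatshkur.
Attach number plural -kep → muttuchaatshkurkep.
Apply vowel harmony: muttuchaatshkurkep → muttuchaatshkurkap.

muttuchaatshkurkap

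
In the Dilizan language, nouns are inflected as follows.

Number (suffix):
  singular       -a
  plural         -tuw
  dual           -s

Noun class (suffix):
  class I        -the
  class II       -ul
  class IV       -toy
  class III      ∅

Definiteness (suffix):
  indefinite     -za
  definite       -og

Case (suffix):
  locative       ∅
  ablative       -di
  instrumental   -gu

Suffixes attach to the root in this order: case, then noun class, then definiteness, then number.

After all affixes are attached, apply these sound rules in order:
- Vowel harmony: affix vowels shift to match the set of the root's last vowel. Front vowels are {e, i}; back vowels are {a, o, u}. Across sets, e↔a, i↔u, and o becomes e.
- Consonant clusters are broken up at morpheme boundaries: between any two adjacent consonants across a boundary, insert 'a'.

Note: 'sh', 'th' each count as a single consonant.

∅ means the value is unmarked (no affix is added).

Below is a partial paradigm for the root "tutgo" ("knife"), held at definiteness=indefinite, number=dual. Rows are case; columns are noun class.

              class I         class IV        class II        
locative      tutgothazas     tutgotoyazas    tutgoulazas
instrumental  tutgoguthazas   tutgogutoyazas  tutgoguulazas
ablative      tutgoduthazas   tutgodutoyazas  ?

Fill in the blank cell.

Attach case ablative -di → tutgodi.
Attach noun class class II -ul → tutgodiul.
Attach definiteness indefinite -za → tutgodiulza.
Attach number dual -s → tutgodiulzas.
Apply vowel harmony: tutgodiulzas → tutgoduulzas.
Apply epenthesis: tutgoduulzas → tutgoduulazas.

tutgoduulazas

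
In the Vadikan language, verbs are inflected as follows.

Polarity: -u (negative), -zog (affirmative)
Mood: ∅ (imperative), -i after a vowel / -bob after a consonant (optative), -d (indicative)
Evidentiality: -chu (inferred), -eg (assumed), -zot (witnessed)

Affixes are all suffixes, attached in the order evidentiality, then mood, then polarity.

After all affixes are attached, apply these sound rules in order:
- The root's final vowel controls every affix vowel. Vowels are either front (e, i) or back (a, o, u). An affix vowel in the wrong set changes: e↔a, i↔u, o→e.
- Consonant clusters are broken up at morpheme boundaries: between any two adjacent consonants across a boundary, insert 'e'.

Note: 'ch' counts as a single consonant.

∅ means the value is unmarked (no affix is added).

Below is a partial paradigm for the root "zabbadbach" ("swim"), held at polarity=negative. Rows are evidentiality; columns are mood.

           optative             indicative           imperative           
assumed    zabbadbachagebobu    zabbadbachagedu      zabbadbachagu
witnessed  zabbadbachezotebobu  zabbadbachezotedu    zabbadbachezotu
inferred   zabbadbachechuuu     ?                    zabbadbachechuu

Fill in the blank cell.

Attach evidentiality inferred -chu → zabbadbachchu.
Attach mood indicative -d → zabbadbachchud.
Attach polarity negative -u → zabbadbachchudu.
Vowel harmony: no change.
Apply epenthesis: zabbadbachchudu → zabbadbachechudu.

zabbadbachechudu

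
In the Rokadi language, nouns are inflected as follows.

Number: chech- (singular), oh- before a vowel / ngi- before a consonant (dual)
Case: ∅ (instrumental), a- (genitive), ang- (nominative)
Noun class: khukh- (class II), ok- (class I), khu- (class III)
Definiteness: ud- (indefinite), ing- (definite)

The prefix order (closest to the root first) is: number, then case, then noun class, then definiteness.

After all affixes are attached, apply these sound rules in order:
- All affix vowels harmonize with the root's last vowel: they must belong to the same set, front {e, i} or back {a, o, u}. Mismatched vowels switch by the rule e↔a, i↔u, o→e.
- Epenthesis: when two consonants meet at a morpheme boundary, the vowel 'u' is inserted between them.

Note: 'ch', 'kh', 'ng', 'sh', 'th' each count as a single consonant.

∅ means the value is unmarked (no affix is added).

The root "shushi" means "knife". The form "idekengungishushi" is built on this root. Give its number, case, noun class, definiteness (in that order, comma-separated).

dual, nominative, class I, indefinite

Segment: ud-ok-ang-ngi-shushi.
number: oh/ngi- → dual.
case: ang- → nominative.
noun class: ok- → class I.
definiteness: ud- → indefinite.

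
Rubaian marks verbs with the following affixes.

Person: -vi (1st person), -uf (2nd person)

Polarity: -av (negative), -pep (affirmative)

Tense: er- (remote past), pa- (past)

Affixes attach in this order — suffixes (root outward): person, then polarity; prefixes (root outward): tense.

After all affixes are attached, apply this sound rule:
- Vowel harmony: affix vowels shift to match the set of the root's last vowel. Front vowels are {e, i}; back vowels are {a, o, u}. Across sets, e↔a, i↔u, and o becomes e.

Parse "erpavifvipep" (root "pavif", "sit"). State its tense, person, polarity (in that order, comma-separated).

remote past, 1st person, affirmative

Segment: er-pavif-vi-pep.
tense: er- → remote past.
person: -vi → 1st person.
polarity: -pep → affirmative.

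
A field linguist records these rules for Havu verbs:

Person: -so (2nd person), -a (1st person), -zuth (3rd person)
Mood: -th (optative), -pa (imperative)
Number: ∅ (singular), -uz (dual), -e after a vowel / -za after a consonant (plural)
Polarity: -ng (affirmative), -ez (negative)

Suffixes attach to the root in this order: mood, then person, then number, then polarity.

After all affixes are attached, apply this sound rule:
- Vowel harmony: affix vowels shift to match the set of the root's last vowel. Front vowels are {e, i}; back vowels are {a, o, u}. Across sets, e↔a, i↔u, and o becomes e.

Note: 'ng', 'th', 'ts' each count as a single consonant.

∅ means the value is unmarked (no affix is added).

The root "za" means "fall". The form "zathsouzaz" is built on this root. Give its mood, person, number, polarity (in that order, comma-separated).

Segment: za-th-so-uz-ez.
mood: -th → optative.
person: -so → 2nd person.
number: -uz → dual.
polarity: -ez → negative.

optative, 2nd person, dual, negative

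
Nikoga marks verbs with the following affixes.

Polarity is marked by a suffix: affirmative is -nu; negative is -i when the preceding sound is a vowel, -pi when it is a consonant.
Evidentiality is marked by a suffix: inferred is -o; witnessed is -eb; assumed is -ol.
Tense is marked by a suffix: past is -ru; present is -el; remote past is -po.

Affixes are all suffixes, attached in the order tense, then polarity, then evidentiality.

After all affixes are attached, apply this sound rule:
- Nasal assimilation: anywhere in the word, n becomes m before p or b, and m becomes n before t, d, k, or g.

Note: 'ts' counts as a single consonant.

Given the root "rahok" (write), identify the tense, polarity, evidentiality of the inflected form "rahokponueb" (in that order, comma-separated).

remote past, affirmative, witnessed

Segment: rahok-po-nu-eb.
tense: -po → remote past.
polarity: -nu → affirmative.
evidentiality: -eb → witnessed.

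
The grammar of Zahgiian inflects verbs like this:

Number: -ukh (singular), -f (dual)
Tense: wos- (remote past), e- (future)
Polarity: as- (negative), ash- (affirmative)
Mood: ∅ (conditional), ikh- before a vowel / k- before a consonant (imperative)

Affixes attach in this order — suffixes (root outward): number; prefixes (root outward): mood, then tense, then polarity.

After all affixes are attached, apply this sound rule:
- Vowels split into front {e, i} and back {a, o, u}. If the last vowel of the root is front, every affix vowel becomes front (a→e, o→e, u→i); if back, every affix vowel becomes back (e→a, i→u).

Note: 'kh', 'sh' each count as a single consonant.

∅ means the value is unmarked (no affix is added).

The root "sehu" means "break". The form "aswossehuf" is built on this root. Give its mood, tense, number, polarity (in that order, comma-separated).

Segment: as-wos-sehu-f.
mood: ∅ → conditional.
tense: wos- → remote past.
number: -f → dual.
polarity: as- → negative.

conditional, remote past, dual, negative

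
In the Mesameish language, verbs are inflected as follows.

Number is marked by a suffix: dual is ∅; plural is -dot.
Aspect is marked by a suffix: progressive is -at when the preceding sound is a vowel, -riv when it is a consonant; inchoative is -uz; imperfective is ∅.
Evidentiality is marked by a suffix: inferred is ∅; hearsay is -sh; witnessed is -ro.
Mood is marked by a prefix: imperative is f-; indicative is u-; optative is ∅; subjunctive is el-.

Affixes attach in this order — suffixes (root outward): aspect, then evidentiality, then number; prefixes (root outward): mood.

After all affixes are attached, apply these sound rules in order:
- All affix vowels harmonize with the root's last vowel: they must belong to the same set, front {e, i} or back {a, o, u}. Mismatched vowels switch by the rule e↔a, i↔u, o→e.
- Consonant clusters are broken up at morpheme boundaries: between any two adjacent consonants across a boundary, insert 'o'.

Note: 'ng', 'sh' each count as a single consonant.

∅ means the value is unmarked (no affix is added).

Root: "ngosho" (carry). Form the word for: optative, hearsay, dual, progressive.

ngoshoatosh

Attach aspect progressive -at (after vowel 'o') → ngoshoat.
mood = optative: zero marking, form stays ngoshoat.
Attach evidentiality hearsay -sh → ngoshoatsh.
number = dual: zero marking, form stays ngoshoatsh.
Vowel harmony: no change.
Apply epenthesis: ngoshoatsh → ngoshoatosh.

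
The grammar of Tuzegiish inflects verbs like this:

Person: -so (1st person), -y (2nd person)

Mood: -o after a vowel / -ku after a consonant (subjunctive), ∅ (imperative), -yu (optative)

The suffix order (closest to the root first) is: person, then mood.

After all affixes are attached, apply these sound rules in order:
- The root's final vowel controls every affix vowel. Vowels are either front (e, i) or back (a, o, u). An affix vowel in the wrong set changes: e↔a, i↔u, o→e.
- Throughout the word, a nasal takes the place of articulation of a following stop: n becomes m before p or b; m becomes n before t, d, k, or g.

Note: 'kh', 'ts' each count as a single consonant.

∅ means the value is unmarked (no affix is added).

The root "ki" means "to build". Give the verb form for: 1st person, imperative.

Attach person 1st person -so → kiso.
mood = imperative: zero marking, form stays kiso.
Apply vowel harmony: kiso → kise.
Nasal assimilation: no change.

kise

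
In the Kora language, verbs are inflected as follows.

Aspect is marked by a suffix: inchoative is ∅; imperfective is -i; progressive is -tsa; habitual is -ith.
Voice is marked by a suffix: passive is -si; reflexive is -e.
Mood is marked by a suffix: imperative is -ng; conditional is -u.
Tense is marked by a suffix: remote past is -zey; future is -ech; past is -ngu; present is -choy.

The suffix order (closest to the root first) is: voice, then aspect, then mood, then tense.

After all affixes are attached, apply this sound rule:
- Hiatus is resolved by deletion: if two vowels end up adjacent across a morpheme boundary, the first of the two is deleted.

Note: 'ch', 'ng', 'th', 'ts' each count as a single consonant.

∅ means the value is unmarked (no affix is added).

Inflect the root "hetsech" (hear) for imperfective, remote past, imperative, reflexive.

hetsechingzey

Attach voice reflexive -e → hetseche.
Attach aspect imperfective -i → hetsechei.
Attach mood imperative -ng → hetsecheing.
Attach tense remote past -zey → hetsecheingzey.
Apply vowel deletion: hetsecheingzey → hetsechingzey.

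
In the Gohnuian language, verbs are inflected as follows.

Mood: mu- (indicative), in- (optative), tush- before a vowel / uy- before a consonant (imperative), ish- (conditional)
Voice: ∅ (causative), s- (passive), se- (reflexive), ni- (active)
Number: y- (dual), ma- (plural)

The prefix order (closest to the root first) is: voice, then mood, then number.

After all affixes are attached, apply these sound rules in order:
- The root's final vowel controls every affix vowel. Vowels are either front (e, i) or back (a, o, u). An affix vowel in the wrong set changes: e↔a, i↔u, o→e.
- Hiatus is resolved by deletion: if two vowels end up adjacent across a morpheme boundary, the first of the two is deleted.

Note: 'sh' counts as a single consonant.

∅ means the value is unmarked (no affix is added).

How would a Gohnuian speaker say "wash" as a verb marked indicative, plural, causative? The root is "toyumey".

memitoyumey

voice = causative: zero marking, form stays toyumey.
Attach mood indicative mu- → mutoyumey.
Attach number plural ma- → mamutoyumey.
Apply vowel harmony: mamutoyumey → memitoyumey.
Vowel deletion: no change.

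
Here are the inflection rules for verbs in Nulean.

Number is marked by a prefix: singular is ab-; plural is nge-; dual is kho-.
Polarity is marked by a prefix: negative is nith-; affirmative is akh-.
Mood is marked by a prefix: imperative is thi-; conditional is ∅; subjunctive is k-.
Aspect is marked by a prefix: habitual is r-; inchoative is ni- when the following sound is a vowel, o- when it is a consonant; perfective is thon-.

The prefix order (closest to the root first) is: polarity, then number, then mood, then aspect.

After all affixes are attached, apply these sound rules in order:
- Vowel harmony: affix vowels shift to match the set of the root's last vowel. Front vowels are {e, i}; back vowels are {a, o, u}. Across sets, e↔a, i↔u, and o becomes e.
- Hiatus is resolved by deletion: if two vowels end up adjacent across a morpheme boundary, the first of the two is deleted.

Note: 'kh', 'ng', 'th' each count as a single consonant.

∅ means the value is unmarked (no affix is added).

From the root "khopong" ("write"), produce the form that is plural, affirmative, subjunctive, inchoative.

okngakhkhopong

Attach polarity affirmative akh- → akhkhopong.
Attach number plural nge- → ngeakhkhopong.
Attach mood subjunctive k- → kngeakhkhopong.
Attach aspect inchoative o- (before consonant 'k') → okngeakhkhopong.
Apply vowel harmony: okngeakhkhopong → okngaakhkhopong.
Apply vowel deletion: okngaakhkhopong → okngakhkhopong.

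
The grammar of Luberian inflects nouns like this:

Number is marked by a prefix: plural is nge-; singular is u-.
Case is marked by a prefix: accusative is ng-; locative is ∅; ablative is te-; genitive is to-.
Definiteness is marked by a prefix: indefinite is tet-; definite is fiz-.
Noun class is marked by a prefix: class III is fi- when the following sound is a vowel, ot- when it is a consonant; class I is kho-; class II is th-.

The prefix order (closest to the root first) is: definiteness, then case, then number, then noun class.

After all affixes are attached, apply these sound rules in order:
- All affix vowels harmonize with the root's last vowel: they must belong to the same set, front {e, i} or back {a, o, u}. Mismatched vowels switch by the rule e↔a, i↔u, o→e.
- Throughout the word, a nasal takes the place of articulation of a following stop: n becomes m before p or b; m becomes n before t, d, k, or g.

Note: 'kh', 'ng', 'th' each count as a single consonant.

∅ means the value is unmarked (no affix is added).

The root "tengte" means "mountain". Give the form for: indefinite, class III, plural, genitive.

etngetetettengte

Attach definiteness indefinite tet- → tettengte.
Attach case genitive to- → totettengte.
Attach number plural nge- → ngetotettengte.
Attach noun class class III ot- (before consonant 'ng') → otngetotettengte.
Apply vowel harmony: otngetotettengte → etngetetettengte.
Nasal assimilation: no change.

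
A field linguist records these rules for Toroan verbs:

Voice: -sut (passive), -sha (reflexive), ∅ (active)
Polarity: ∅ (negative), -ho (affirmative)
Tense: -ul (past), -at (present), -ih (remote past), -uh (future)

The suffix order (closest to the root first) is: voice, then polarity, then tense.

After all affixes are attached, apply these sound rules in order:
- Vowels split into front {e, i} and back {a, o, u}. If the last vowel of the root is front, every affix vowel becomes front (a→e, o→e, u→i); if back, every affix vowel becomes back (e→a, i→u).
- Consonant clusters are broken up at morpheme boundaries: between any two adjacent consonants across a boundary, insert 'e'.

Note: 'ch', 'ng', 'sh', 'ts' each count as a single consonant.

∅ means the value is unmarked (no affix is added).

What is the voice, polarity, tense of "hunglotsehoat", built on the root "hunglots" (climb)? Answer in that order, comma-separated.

Segment: hunglots-ho-at.
voice: ∅ → active.
polarity: -ho → affirmative.
tense: -at → present.

active, affirmative, present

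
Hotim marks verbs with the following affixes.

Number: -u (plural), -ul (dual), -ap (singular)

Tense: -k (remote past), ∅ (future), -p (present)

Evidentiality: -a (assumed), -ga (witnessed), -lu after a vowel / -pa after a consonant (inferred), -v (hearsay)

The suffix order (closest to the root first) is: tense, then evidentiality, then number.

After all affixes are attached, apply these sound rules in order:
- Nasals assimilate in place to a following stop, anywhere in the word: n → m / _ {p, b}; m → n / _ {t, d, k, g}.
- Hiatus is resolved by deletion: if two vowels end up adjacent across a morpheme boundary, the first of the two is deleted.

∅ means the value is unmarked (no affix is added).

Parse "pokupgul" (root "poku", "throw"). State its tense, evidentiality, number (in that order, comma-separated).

present, witnessed, dual

Segment: poku-p-ga-ul.
tense: -p → present.
evidentiality: -ga → witnessed.
number: -ul → dual.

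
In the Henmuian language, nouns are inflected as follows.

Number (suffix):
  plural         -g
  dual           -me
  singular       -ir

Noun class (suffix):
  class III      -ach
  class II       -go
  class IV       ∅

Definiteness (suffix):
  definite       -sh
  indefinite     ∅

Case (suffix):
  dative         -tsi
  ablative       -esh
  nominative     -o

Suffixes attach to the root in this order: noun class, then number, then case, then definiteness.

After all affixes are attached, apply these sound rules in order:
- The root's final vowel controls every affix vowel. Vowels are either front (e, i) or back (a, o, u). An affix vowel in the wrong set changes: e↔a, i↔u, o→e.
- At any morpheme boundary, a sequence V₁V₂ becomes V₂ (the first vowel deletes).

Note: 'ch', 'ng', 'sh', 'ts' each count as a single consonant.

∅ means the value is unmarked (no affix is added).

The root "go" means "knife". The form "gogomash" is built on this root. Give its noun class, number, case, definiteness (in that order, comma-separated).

Segment: go-go-me-esh.
noun class: -go → class II.
number: -me → dual.
case: -esh → ablative.
definiteness: ∅ → indefinite.

class II, dual, ablative, indefinite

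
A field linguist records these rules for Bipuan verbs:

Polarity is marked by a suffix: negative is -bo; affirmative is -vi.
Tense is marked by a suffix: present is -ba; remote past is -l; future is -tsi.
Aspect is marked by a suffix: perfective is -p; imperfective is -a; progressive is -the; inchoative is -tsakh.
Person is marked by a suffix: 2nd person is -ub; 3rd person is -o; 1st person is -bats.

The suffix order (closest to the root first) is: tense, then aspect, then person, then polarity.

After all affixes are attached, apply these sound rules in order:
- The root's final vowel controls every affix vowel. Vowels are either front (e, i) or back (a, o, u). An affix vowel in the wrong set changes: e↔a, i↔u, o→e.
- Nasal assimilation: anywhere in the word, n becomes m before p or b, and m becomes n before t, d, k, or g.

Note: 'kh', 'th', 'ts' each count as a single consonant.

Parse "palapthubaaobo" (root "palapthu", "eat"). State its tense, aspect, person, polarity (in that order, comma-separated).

Segment: palapthu-ba-a-o-bo.
tense: -ba → present.
aspect: -a → imperfective.
person: -o → 3rd person.
polarity: -bo → negative.

present, imperfective, 3rd person, negative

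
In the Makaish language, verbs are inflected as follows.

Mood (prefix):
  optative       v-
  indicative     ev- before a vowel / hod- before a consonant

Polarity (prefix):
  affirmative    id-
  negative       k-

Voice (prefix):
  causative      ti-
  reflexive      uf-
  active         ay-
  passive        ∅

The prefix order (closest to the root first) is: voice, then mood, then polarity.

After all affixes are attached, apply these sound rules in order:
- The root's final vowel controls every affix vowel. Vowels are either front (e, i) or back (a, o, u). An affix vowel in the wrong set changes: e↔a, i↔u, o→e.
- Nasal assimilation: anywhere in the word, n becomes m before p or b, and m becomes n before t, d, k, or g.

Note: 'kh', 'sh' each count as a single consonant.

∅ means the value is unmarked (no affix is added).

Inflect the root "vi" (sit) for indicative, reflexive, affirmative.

Attach voice reflexive uf- → ufvi.
Attach mood indicative ev- (before vowel 'u') → evufvi.
Attach polarity affirmative id- → idevufvi.
Apply vowel harmony: idevufvi → idevifvi.
Nasal assimilation: no change.

idevifvi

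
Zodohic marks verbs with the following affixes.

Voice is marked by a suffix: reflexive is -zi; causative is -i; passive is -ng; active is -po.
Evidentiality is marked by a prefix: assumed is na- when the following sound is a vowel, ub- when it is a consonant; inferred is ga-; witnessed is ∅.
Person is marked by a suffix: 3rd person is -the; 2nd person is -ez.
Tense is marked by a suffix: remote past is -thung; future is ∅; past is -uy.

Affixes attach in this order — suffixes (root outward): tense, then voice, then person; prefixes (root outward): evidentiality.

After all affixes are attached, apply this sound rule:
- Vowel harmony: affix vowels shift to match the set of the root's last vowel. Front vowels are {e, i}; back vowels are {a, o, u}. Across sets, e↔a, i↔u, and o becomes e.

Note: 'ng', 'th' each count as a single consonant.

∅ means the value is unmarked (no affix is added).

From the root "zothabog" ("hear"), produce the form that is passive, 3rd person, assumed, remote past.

Attach tense remote past -thung → zothabogthung.
Attach evidentiality assumed ub- (before consonant 'z') → ubzothabogthung.
Attach voice passive -ng → ubzothabogthungng.
Attach person 3rd person -the → ubzothabogthungngthe.
Apply vowel harmony: ubzothabogthungngthe → ubzothabogthungngtha.

ubzothabogthungngtha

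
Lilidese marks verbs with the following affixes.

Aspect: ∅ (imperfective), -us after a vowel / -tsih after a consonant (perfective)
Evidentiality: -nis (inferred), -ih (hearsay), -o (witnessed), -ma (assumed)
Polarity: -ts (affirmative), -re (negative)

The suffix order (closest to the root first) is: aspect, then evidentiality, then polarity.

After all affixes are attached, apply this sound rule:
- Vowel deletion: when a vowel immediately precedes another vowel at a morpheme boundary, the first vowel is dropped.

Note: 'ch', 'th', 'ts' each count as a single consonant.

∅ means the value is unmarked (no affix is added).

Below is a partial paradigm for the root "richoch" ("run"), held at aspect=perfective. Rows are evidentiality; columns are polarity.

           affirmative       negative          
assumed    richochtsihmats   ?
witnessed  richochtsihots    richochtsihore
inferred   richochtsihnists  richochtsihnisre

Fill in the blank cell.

richochtsihmare

Attach aspect perfective -tsih (after consonant 'ch') → richochtsih.
Attach evidentiality assumed -ma → richochtsihma.
Attach polarity negative -re → richochtsihmare.
Vowel deletion: no change.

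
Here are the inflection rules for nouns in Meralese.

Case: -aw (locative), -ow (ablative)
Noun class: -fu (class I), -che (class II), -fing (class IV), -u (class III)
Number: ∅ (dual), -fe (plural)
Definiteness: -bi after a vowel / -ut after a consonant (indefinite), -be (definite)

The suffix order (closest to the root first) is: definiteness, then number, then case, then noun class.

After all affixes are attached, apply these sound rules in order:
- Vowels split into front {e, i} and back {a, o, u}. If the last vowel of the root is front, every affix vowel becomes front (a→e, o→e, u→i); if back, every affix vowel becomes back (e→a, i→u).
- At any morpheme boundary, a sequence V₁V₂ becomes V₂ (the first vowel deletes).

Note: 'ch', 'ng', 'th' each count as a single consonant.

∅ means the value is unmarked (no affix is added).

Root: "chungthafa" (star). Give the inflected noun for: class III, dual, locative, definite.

chungthafabawu

Attach definiteness definite -be → chungthafabe.
number = dual: zero marking, form stays chungthafabe.
Attach case locative -aw → chungthafabeaw.
Attach noun class class III -u → chungthafabeawu.
Apply vowel harmony: chungthafabeawu → chungthafabaawu.
Apply vowel deletion: chungthafabaawu → chungthafabawu.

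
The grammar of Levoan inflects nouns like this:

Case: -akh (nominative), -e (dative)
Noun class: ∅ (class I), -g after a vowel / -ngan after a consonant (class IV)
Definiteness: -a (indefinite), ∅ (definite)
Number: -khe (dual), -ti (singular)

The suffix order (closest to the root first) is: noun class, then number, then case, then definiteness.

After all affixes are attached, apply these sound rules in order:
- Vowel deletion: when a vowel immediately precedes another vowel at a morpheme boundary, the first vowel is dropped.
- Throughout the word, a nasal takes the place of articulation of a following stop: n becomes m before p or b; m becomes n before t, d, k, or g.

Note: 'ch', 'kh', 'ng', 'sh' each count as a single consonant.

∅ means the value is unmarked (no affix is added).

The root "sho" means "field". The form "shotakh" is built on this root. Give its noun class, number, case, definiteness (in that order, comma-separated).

class I, singular, nominative, definite

Segment: sho-ti-akh.
noun class: ∅ → class I.
number: -ti → singular.
case: -akh → nominative.
definiteness: ∅ → definite.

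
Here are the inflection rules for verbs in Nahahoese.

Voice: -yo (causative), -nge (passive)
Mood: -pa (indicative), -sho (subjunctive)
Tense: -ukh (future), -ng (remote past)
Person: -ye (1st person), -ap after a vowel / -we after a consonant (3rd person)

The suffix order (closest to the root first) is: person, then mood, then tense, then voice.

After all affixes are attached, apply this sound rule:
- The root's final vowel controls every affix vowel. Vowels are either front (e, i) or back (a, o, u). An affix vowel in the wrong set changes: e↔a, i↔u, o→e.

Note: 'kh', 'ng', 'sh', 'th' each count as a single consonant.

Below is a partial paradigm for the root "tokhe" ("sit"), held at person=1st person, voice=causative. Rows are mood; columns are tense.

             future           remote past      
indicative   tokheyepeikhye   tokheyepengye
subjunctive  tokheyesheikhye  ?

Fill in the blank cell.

tokheyeshengye

Attach person 1st person -ye → tokheye.
Attach mood subjunctive -sho → tokheyesho.
Attach tense remote past -ng → tokheyeshong.
Attach voice causative -yo → tokheyeshongyo.
Apply vowel harmony: tokheyeshongyo → tokheyeshengye.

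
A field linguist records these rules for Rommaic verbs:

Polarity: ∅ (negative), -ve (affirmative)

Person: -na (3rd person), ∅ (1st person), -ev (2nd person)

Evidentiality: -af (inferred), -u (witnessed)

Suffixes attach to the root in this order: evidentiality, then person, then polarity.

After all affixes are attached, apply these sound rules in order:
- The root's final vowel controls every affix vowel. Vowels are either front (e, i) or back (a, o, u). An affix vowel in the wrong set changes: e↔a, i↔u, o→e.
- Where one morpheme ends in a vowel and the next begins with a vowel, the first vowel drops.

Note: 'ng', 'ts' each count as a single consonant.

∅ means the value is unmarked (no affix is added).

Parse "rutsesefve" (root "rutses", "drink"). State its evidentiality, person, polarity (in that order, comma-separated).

Segment: rutses-af-ve.
evidentiality: -af → inferred.
person: ∅ → 1st person.
polarity: -ve → affirmative.

inferred, 1st person, affirmative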